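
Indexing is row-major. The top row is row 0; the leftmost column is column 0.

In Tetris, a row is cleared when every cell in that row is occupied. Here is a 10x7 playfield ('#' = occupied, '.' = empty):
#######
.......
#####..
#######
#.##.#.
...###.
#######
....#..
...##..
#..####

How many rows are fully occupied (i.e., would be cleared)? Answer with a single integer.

Answer: 3

Derivation:
Check each row:
  row 0: 0 empty cells -> FULL (clear)
  row 1: 7 empty cells -> not full
  row 2: 2 empty cells -> not full
  row 3: 0 empty cells -> FULL (clear)
  row 4: 3 empty cells -> not full
  row 5: 4 empty cells -> not full
  row 6: 0 empty cells -> FULL (clear)
  row 7: 6 empty cells -> not full
  row 8: 5 empty cells -> not full
  row 9: 2 empty cells -> not full
Total rows cleared: 3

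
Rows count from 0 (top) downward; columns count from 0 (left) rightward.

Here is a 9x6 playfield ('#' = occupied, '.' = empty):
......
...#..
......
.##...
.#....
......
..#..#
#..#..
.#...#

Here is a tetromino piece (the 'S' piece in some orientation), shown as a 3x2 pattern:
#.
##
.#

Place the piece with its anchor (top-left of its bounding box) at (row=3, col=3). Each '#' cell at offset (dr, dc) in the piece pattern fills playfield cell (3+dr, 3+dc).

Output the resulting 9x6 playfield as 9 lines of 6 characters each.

Fill (3+0,3+0) = (3,3)
Fill (3+1,3+0) = (4,3)
Fill (3+1,3+1) = (4,4)
Fill (3+2,3+1) = (5,4)

Answer: ......
...#..
......
.###..
.#.##.
....#.
..#..#
#..#..
.#...#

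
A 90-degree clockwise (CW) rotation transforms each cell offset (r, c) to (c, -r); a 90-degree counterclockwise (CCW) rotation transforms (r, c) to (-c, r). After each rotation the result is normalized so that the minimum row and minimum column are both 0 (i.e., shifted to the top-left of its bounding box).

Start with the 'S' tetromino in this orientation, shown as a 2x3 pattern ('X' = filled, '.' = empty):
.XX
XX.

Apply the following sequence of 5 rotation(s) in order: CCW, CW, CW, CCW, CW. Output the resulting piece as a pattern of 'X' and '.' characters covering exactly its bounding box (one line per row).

Start:
.XX
XX.
After rotation 1 (CCW):
X.
XX
.X
After rotation 2 (CW):
.XX
XX.
After rotation 3 (CW):
X.
XX
.X
After rotation 4 (CCW):
.XX
XX.
After rotation 5 (CW):
X.
XX
.X

Answer: X.
XX
.X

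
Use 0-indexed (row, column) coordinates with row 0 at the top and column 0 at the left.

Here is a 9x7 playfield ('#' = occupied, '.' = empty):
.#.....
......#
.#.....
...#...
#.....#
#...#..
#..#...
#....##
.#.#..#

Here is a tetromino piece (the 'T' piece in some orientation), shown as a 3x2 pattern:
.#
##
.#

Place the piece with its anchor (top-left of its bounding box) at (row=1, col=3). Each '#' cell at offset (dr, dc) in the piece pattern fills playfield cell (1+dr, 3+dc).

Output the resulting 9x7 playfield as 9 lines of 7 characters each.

Answer: .#.....
....#.#
.#.##..
...##..
#.....#
#...#..
#..#...
#....##
.#.#..#

Derivation:
Fill (1+0,3+1) = (1,4)
Fill (1+1,3+0) = (2,3)
Fill (1+1,3+1) = (2,4)
Fill (1+2,3+1) = (3,4)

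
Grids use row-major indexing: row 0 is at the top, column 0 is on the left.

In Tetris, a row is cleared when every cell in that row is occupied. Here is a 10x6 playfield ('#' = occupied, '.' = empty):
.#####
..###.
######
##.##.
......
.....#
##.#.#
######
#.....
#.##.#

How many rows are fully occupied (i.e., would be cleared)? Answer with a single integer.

Answer: 2

Derivation:
Check each row:
  row 0: 1 empty cell -> not full
  row 1: 3 empty cells -> not full
  row 2: 0 empty cells -> FULL (clear)
  row 3: 2 empty cells -> not full
  row 4: 6 empty cells -> not full
  row 5: 5 empty cells -> not full
  row 6: 2 empty cells -> not full
  row 7: 0 empty cells -> FULL (clear)
  row 8: 5 empty cells -> not full
  row 9: 2 empty cells -> not full
Total rows cleared: 2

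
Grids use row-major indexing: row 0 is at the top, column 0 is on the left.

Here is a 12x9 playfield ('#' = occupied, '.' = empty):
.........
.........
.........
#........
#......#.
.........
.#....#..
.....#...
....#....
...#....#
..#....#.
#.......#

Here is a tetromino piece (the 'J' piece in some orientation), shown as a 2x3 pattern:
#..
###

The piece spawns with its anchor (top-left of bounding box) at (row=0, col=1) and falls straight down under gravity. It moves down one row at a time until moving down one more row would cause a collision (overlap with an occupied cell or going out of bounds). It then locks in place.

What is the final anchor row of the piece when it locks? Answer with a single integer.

Spawn at (row=0, col=1). Try each row:
  row 0: fits
  row 1: fits
  row 2: fits
  row 3: fits
  row 4: fits
  row 5: blocked -> lock at row 4

Answer: 4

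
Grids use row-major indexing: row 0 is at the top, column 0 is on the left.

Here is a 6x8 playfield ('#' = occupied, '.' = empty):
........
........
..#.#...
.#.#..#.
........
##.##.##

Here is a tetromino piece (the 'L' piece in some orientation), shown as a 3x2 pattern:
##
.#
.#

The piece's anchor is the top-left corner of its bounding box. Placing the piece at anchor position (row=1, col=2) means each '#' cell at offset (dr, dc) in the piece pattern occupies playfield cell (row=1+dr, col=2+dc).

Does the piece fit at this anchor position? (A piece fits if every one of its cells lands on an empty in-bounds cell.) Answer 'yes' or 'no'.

Answer: no

Derivation:
Check each piece cell at anchor (1, 2):
  offset (0,0) -> (1,2): empty -> OK
  offset (0,1) -> (1,3): empty -> OK
  offset (1,1) -> (2,3): empty -> OK
  offset (2,1) -> (3,3): occupied ('#') -> FAIL
All cells valid: no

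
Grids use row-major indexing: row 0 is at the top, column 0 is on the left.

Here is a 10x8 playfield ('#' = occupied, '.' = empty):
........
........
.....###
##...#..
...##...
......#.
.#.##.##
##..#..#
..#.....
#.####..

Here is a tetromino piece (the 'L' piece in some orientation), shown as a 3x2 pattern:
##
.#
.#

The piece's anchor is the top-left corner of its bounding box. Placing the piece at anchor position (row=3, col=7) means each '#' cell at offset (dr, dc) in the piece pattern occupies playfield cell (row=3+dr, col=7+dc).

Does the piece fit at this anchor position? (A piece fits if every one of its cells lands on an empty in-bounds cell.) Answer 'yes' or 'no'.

Check each piece cell at anchor (3, 7):
  offset (0,0) -> (3,7): empty -> OK
  offset (0,1) -> (3,8): out of bounds -> FAIL
  offset (1,1) -> (4,8): out of bounds -> FAIL
  offset (2,1) -> (5,8): out of bounds -> FAIL
All cells valid: no

Answer: no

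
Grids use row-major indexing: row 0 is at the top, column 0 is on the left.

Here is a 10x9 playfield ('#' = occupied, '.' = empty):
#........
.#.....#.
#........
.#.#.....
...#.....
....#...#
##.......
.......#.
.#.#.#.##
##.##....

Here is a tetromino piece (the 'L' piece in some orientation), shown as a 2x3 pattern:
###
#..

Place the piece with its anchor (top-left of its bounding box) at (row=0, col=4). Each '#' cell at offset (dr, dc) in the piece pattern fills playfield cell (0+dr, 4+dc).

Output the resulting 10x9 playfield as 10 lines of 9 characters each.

Answer: #...###..
.#..#..#.
#........
.#.#.....
...#.....
....#...#
##.......
.......#.
.#.#.#.##
##.##....

Derivation:
Fill (0+0,4+0) = (0,4)
Fill (0+0,4+1) = (0,5)
Fill (0+0,4+2) = (0,6)
Fill (0+1,4+0) = (1,4)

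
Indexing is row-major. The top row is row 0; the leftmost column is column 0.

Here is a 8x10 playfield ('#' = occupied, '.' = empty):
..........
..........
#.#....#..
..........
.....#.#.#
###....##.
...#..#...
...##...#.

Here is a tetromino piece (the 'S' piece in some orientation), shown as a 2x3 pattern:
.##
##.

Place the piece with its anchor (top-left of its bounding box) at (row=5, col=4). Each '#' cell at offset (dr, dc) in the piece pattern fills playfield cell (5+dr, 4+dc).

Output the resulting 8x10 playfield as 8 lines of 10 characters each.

Fill (5+0,4+1) = (5,5)
Fill (5+0,4+2) = (5,6)
Fill (5+1,4+0) = (6,4)
Fill (5+1,4+1) = (6,5)

Answer: ..........
..........
#.#....#..
..........
.....#.#.#
###..####.
...####...
...##...#.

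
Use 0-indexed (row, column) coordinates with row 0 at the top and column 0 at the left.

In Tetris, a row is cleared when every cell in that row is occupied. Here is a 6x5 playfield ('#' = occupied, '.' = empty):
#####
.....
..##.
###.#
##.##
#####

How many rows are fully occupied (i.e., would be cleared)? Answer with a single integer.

Check each row:
  row 0: 0 empty cells -> FULL (clear)
  row 1: 5 empty cells -> not full
  row 2: 3 empty cells -> not full
  row 3: 1 empty cell -> not full
  row 4: 1 empty cell -> not full
  row 5: 0 empty cells -> FULL (clear)
Total rows cleared: 2

Answer: 2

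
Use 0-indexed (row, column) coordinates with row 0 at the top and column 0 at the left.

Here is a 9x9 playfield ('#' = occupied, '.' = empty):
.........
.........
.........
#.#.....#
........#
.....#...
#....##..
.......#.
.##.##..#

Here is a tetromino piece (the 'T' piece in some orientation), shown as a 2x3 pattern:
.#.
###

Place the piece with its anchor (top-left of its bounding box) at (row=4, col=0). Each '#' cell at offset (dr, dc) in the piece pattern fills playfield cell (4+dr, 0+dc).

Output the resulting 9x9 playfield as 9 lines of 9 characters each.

Answer: .........
.........
.........
#.#.....#
.#......#
###..#...
#....##..
.......#.
.##.##..#

Derivation:
Fill (4+0,0+1) = (4,1)
Fill (4+1,0+0) = (5,0)
Fill (4+1,0+1) = (5,1)
Fill (4+1,0+2) = (5,2)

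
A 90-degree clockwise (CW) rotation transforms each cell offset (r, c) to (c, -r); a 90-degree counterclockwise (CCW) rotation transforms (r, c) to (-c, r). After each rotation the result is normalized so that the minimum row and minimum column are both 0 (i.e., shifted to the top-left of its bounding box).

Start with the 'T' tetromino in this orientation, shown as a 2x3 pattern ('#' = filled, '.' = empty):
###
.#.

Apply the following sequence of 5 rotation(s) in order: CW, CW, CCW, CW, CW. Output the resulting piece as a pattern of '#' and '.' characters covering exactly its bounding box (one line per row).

Answer: #.
##
#.

Derivation:
Start:
###
.#.
After rotation 1 (CW):
.#
##
.#
After rotation 2 (CW):
.#.
###
After rotation 3 (CCW):
.#
##
.#
After rotation 4 (CW):
.#.
###
After rotation 5 (CW):
#.
##
#.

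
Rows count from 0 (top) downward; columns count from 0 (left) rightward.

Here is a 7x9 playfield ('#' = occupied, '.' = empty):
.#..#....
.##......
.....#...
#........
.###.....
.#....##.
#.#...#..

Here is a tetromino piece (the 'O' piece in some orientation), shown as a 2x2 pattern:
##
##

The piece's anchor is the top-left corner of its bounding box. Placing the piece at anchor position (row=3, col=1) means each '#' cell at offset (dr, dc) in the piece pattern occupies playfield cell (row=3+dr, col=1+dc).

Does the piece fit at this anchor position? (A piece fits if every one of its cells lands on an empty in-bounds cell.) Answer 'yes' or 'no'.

Answer: no

Derivation:
Check each piece cell at anchor (3, 1):
  offset (0,0) -> (3,1): empty -> OK
  offset (0,1) -> (3,2): empty -> OK
  offset (1,0) -> (4,1): occupied ('#') -> FAIL
  offset (1,1) -> (4,2): occupied ('#') -> FAIL
All cells valid: no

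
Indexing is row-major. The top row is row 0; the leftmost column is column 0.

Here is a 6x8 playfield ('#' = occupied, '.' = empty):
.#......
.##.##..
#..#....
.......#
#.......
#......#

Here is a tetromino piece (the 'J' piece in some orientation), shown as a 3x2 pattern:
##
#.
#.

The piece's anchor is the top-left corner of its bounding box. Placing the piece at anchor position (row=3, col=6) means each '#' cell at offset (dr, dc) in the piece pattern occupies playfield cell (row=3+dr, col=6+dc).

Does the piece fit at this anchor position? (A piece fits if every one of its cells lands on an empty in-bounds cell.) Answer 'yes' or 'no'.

Check each piece cell at anchor (3, 6):
  offset (0,0) -> (3,6): empty -> OK
  offset (0,1) -> (3,7): occupied ('#') -> FAIL
  offset (1,0) -> (4,6): empty -> OK
  offset (2,0) -> (5,6): empty -> OK
All cells valid: no

Answer: no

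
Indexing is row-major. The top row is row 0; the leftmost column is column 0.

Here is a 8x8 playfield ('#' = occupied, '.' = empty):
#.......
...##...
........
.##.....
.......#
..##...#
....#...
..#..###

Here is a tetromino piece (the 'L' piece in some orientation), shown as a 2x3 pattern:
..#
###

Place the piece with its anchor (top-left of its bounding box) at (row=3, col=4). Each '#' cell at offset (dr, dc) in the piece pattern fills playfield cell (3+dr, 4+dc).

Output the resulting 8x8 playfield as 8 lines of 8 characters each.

Fill (3+0,4+2) = (3,6)
Fill (3+1,4+0) = (4,4)
Fill (3+1,4+1) = (4,5)
Fill (3+1,4+2) = (4,6)

Answer: #.......
...##...
........
.##...#.
....####
..##...#
....#...
..#..###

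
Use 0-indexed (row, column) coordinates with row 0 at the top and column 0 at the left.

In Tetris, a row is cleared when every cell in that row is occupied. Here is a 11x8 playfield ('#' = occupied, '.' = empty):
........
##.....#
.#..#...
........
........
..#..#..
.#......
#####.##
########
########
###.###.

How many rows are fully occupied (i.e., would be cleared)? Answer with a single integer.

Answer: 2

Derivation:
Check each row:
  row 0: 8 empty cells -> not full
  row 1: 5 empty cells -> not full
  row 2: 6 empty cells -> not full
  row 3: 8 empty cells -> not full
  row 4: 8 empty cells -> not full
  row 5: 6 empty cells -> not full
  row 6: 7 empty cells -> not full
  row 7: 1 empty cell -> not full
  row 8: 0 empty cells -> FULL (clear)
  row 9: 0 empty cells -> FULL (clear)
  row 10: 2 empty cells -> not full
Total rows cleared: 2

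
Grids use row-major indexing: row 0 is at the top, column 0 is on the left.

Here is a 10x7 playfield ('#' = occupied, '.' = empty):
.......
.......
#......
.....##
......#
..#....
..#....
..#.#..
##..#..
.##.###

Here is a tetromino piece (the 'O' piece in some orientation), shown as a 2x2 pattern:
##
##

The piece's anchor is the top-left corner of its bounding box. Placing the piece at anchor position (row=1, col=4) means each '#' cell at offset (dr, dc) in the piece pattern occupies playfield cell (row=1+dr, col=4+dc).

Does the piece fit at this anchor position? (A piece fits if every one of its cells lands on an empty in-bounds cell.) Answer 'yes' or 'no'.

Answer: yes

Derivation:
Check each piece cell at anchor (1, 4):
  offset (0,0) -> (1,4): empty -> OK
  offset (0,1) -> (1,5): empty -> OK
  offset (1,0) -> (2,4): empty -> OK
  offset (1,1) -> (2,5): empty -> OK
All cells valid: yes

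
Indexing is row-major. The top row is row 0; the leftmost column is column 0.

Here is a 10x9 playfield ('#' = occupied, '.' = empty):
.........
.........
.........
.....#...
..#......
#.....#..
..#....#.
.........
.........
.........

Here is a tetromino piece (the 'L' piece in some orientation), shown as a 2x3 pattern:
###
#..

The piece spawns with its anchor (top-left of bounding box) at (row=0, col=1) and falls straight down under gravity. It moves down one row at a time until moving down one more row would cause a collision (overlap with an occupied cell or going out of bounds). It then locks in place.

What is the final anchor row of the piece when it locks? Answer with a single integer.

Answer: 3

Derivation:
Spawn at (row=0, col=1). Try each row:
  row 0: fits
  row 1: fits
  row 2: fits
  row 3: fits
  row 4: blocked -> lock at row 3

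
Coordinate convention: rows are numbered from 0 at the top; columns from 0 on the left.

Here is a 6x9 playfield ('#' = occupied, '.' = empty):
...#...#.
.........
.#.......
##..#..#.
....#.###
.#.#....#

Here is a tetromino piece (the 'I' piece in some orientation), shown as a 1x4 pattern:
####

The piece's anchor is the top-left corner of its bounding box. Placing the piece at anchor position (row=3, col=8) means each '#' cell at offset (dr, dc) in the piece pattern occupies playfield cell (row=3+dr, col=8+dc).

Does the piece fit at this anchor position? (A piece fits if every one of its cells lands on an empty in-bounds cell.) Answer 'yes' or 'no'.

Answer: no

Derivation:
Check each piece cell at anchor (3, 8):
  offset (0,0) -> (3,8): empty -> OK
  offset (0,1) -> (3,9): out of bounds -> FAIL
  offset (0,2) -> (3,10): out of bounds -> FAIL
  offset (0,3) -> (3,11): out of bounds -> FAIL
All cells valid: no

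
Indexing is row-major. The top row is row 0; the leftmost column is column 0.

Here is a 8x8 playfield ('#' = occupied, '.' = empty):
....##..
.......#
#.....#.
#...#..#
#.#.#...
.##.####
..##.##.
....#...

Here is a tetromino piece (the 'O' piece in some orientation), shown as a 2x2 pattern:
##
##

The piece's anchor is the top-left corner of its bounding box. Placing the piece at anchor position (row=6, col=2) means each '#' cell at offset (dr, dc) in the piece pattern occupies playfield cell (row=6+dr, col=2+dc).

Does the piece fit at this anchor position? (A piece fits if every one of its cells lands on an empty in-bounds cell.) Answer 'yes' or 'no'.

Check each piece cell at anchor (6, 2):
  offset (0,0) -> (6,2): occupied ('#') -> FAIL
  offset (0,1) -> (6,3): occupied ('#') -> FAIL
  offset (1,0) -> (7,2): empty -> OK
  offset (1,1) -> (7,3): empty -> OK
All cells valid: no

Answer: no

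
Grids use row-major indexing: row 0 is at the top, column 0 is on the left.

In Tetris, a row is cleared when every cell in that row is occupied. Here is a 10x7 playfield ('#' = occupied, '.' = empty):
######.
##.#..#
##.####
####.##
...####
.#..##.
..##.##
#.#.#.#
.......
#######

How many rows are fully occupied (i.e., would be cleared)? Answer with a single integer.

Answer: 1

Derivation:
Check each row:
  row 0: 1 empty cell -> not full
  row 1: 3 empty cells -> not full
  row 2: 1 empty cell -> not full
  row 3: 1 empty cell -> not full
  row 4: 3 empty cells -> not full
  row 5: 4 empty cells -> not full
  row 6: 3 empty cells -> not full
  row 7: 3 empty cells -> not full
  row 8: 7 empty cells -> not full
  row 9: 0 empty cells -> FULL (clear)
Total rows cleared: 1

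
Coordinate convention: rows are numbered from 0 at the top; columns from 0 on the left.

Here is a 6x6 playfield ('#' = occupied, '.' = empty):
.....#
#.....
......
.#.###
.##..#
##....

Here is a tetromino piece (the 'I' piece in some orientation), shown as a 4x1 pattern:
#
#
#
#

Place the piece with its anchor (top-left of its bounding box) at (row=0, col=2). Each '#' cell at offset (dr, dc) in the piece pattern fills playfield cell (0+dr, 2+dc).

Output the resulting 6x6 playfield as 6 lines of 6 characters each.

Fill (0+0,2+0) = (0,2)
Fill (0+1,2+0) = (1,2)
Fill (0+2,2+0) = (2,2)
Fill (0+3,2+0) = (3,2)

Answer: ..#..#
#.#...
..#...
.#####
.##..#
##....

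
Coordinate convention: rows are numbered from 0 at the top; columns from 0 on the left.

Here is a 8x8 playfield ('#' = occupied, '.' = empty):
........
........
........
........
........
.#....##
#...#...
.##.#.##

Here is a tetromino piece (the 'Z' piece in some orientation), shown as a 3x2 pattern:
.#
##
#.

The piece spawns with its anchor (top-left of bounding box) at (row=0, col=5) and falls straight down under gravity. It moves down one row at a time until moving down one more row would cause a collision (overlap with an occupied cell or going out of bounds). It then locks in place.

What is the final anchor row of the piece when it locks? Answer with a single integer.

Spawn at (row=0, col=5). Try each row:
  row 0: fits
  row 1: fits
  row 2: fits
  row 3: fits
  row 4: blocked -> lock at row 3

Answer: 3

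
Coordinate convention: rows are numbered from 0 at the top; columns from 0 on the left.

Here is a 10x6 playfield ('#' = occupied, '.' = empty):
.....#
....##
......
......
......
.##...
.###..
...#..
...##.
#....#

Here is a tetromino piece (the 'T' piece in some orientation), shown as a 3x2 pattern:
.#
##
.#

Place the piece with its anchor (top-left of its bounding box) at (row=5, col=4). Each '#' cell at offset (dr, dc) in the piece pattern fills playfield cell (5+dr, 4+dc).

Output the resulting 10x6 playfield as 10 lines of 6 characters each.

Answer: .....#
....##
......
......
......
.##..#
.#####
...#.#
...##.
#....#

Derivation:
Fill (5+0,4+1) = (5,5)
Fill (5+1,4+0) = (6,4)
Fill (5+1,4+1) = (6,5)
Fill (5+2,4+1) = (7,5)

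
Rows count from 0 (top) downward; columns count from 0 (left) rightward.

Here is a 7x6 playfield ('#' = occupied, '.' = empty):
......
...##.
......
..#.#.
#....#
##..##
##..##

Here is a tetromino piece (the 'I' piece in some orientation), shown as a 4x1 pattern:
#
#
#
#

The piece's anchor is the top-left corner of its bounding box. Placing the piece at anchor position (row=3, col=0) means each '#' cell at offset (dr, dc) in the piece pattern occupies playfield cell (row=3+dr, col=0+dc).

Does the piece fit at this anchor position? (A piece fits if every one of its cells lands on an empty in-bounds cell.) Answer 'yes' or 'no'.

Answer: no

Derivation:
Check each piece cell at anchor (3, 0):
  offset (0,0) -> (3,0): empty -> OK
  offset (1,0) -> (4,0): occupied ('#') -> FAIL
  offset (2,0) -> (5,0): occupied ('#') -> FAIL
  offset (3,0) -> (6,0): occupied ('#') -> FAIL
All cells valid: no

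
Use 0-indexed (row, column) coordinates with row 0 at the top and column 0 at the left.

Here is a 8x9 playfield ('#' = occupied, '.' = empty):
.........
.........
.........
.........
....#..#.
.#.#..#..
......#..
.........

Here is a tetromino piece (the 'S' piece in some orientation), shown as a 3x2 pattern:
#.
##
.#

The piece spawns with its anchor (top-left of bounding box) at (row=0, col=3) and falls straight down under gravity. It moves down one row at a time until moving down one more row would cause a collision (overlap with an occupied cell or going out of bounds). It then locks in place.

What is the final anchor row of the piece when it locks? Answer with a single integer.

Answer: 1

Derivation:
Spawn at (row=0, col=3). Try each row:
  row 0: fits
  row 1: fits
  row 2: blocked -> lock at row 1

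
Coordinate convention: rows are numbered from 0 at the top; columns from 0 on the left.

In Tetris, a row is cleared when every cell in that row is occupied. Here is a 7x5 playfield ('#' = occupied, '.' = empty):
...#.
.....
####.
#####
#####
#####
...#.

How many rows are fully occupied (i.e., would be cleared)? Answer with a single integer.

Answer: 3

Derivation:
Check each row:
  row 0: 4 empty cells -> not full
  row 1: 5 empty cells -> not full
  row 2: 1 empty cell -> not full
  row 3: 0 empty cells -> FULL (clear)
  row 4: 0 empty cells -> FULL (clear)
  row 5: 0 empty cells -> FULL (clear)
  row 6: 4 empty cells -> not full
Total rows cleared: 3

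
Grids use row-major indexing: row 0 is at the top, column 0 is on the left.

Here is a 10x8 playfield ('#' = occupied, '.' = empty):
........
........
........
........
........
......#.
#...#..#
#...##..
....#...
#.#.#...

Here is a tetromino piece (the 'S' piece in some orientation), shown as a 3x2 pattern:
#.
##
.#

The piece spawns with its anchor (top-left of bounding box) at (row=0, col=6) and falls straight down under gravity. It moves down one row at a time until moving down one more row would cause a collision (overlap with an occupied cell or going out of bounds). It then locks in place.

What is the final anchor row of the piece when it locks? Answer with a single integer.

Spawn at (row=0, col=6). Try each row:
  row 0: fits
  row 1: fits
  row 2: fits
  row 3: fits
  row 4: blocked -> lock at row 3

Answer: 3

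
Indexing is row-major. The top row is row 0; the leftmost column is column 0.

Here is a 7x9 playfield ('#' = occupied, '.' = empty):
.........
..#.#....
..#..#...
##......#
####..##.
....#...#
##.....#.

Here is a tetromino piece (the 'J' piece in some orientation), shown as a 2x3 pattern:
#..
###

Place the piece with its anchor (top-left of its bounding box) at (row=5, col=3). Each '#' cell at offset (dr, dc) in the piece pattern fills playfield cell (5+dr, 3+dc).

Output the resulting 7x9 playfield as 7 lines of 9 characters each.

Answer: .........
..#.#....
..#..#...
##......#
####..##.
...##...#
##.###.#.

Derivation:
Fill (5+0,3+0) = (5,3)
Fill (5+1,3+0) = (6,3)
Fill (5+1,3+1) = (6,4)
Fill (5+1,3+2) = (6,5)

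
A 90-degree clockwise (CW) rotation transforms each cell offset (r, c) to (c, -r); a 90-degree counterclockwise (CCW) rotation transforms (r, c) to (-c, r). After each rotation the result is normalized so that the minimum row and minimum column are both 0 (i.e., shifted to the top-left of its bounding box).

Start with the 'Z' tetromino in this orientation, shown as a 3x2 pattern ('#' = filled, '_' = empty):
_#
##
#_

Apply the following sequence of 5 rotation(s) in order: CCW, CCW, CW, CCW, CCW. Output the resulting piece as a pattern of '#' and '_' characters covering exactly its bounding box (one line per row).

Start:
_#
##
#_
After rotation 1 (CCW):
##_
_##
After rotation 2 (CCW):
_#
##
#_
After rotation 3 (CW):
##_
_##
After rotation 4 (CCW):
_#
##
#_
After rotation 5 (CCW):
##_
_##

Answer: ##_
_##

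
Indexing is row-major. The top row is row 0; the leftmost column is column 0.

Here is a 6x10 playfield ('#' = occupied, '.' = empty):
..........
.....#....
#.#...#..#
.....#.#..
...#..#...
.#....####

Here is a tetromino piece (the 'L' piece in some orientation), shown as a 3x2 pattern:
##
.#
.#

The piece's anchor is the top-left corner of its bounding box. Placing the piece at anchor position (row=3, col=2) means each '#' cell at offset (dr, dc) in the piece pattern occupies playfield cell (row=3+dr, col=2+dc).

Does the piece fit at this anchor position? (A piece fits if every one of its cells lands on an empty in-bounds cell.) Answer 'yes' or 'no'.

Answer: no

Derivation:
Check each piece cell at anchor (3, 2):
  offset (0,0) -> (3,2): empty -> OK
  offset (0,1) -> (3,3): empty -> OK
  offset (1,1) -> (4,3): occupied ('#') -> FAIL
  offset (2,1) -> (5,3): empty -> OK
All cells valid: no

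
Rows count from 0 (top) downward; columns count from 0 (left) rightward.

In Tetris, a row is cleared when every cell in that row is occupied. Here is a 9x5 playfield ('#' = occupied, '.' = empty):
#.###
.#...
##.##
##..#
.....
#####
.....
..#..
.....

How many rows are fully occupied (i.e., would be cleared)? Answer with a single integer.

Check each row:
  row 0: 1 empty cell -> not full
  row 1: 4 empty cells -> not full
  row 2: 1 empty cell -> not full
  row 3: 2 empty cells -> not full
  row 4: 5 empty cells -> not full
  row 5: 0 empty cells -> FULL (clear)
  row 6: 5 empty cells -> not full
  row 7: 4 empty cells -> not full
  row 8: 5 empty cells -> not full
Total rows cleared: 1

Answer: 1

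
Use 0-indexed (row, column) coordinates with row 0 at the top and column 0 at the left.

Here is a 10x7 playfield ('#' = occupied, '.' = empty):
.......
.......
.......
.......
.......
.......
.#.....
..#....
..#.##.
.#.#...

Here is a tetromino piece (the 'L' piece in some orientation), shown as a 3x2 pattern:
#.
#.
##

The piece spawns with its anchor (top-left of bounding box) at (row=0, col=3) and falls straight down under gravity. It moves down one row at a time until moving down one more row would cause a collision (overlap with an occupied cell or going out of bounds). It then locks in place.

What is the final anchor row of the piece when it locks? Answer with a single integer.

Answer: 5

Derivation:
Spawn at (row=0, col=3). Try each row:
  row 0: fits
  row 1: fits
  row 2: fits
  row 3: fits
  row 4: fits
  row 5: fits
  row 6: blocked -> lock at row 5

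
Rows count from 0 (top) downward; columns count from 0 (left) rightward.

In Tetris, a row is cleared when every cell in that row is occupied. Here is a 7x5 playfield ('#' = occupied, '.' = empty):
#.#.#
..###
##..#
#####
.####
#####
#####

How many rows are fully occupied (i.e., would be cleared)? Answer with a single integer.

Check each row:
  row 0: 2 empty cells -> not full
  row 1: 2 empty cells -> not full
  row 2: 2 empty cells -> not full
  row 3: 0 empty cells -> FULL (clear)
  row 4: 1 empty cell -> not full
  row 5: 0 empty cells -> FULL (clear)
  row 6: 0 empty cells -> FULL (clear)
Total rows cleared: 3

Answer: 3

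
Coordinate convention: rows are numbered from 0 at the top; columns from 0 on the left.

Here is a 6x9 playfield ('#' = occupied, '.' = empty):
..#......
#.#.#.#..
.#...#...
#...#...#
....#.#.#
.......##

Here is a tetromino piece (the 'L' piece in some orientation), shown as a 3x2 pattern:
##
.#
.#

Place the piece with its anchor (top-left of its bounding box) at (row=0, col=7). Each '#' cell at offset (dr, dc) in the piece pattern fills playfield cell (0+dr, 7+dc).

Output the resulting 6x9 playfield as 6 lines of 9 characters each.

Fill (0+0,7+0) = (0,7)
Fill (0+0,7+1) = (0,8)
Fill (0+1,7+1) = (1,8)
Fill (0+2,7+1) = (2,8)

Answer: ..#....##
#.#.#.#.#
.#...#..#
#...#...#
....#.#.#
.......##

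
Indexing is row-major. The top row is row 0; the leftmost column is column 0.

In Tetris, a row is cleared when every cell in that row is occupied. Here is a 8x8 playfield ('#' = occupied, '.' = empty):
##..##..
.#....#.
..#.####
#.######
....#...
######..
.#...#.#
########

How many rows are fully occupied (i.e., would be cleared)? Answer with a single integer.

Check each row:
  row 0: 4 empty cells -> not full
  row 1: 6 empty cells -> not full
  row 2: 3 empty cells -> not full
  row 3: 1 empty cell -> not full
  row 4: 7 empty cells -> not full
  row 5: 2 empty cells -> not full
  row 6: 5 empty cells -> not full
  row 7: 0 empty cells -> FULL (clear)
Total rows cleared: 1

Answer: 1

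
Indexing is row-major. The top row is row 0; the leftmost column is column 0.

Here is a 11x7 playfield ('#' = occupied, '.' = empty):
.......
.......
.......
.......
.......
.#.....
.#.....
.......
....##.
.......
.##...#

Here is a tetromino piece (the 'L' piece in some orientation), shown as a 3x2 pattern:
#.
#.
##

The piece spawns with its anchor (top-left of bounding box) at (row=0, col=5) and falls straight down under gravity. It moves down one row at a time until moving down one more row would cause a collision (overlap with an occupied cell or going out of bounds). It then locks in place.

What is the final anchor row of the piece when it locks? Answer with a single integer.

Answer: 5

Derivation:
Spawn at (row=0, col=5). Try each row:
  row 0: fits
  row 1: fits
  row 2: fits
  row 3: fits
  row 4: fits
  row 5: fits
  row 6: blocked -> lock at row 5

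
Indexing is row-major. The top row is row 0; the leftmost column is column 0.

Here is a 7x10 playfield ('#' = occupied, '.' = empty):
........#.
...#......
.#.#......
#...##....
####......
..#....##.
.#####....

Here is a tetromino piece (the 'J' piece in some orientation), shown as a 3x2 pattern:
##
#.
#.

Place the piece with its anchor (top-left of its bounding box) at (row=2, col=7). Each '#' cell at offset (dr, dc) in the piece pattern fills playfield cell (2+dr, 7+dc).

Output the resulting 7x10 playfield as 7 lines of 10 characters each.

Answer: ........#.
...#......
.#.#...##.
#...##.#..
####...#..
..#....##.
.#####....

Derivation:
Fill (2+0,7+0) = (2,7)
Fill (2+0,7+1) = (2,8)
Fill (2+1,7+0) = (3,7)
Fill (2+2,7+0) = (4,7)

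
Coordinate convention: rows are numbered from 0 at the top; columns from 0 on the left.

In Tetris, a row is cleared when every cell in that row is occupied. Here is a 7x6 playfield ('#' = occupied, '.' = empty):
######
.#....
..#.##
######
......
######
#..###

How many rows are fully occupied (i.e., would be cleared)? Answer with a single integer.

Check each row:
  row 0: 0 empty cells -> FULL (clear)
  row 1: 5 empty cells -> not full
  row 2: 3 empty cells -> not full
  row 3: 0 empty cells -> FULL (clear)
  row 4: 6 empty cells -> not full
  row 5: 0 empty cells -> FULL (clear)
  row 6: 2 empty cells -> not full
Total rows cleared: 3

Answer: 3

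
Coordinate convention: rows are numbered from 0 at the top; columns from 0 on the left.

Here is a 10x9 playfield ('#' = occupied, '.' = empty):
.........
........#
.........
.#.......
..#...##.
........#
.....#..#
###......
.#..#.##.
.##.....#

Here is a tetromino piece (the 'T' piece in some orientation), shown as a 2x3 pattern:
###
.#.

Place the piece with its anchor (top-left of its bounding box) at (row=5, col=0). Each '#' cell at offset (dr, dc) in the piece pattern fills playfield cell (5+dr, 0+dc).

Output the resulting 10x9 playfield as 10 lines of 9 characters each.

Answer: .........
........#
.........
.#.......
..#...##.
###.....#
.#...#..#
###......
.#..#.##.
.##.....#

Derivation:
Fill (5+0,0+0) = (5,0)
Fill (5+0,0+1) = (5,1)
Fill (5+0,0+2) = (5,2)
Fill (5+1,0+1) = (6,1)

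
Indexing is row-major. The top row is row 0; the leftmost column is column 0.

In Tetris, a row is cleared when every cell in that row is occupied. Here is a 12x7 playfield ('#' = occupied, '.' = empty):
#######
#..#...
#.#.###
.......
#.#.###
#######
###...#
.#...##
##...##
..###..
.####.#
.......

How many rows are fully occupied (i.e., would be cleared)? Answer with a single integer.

Check each row:
  row 0: 0 empty cells -> FULL (clear)
  row 1: 5 empty cells -> not full
  row 2: 2 empty cells -> not full
  row 3: 7 empty cells -> not full
  row 4: 2 empty cells -> not full
  row 5: 0 empty cells -> FULL (clear)
  row 6: 3 empty cells -> not full
  row 7: 4 empty cells -> not full
  row 8: 3 empty cells -> not full
  row 9: 4 empty cells -> not full
  row 10: 2 empty cells -> not full
  row 11: 7 empty cells -> not full
Total rows cleared: 2

Answer: 2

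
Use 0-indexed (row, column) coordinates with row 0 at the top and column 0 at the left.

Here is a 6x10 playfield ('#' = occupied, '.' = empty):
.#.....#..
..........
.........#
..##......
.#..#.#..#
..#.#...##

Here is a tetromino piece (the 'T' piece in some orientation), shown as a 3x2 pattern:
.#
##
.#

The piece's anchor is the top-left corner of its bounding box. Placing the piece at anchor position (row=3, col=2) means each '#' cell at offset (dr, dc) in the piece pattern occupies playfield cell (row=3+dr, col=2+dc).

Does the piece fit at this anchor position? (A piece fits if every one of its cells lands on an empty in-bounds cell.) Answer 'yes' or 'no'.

Answer: no

Derivation:
Check each piece cell at anchor (3, 2):
  offset (0,1) -> (3,3): occupied ('#') -> FAIL
  offset (1,0) -> (4,2): empty -> OK
  offset (1,1) -> (4,3): empty -> OK
  offset (2,1) -> (5,3): empty -> OK
All cells valid: no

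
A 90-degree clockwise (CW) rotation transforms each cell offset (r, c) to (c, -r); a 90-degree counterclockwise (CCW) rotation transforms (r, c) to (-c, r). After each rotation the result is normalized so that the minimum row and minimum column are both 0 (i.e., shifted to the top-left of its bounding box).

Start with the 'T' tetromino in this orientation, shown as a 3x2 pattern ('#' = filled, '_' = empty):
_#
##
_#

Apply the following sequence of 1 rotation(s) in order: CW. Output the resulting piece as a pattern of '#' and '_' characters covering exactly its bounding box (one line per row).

Start:
_#
##
_#
After rotation 1 (CW):
_#_
###

Answer: _#_
###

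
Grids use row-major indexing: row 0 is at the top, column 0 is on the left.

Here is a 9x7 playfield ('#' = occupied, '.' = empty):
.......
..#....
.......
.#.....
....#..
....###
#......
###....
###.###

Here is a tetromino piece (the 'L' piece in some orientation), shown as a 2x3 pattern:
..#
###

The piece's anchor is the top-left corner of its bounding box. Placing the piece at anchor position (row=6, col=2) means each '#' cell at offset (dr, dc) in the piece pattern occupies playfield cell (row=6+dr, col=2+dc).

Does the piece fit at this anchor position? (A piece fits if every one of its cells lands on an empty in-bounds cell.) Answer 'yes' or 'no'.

Check each piece cell at anchor (6, 2):
  offset (0,2) -> (6,4): empty -> OK
  offset (1,0) -> (7,2): occupied ('#') -> FAIL
  offset (1,1) -> (7,3): empty -> OK
  offset (1,2) -> (7,4): empty -> OK
All cells valid: no

Answer: no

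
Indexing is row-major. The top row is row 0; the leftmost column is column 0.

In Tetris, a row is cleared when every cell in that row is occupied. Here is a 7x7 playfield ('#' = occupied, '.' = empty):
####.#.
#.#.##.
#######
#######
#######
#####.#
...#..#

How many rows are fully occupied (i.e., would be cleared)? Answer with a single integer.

Answer: 3

Derivation:
Check each row:
  row 0: 2 empty cells -> not full
  row 1: 3 empty cells -> not full
  row 2: 0 empty cells -> FULL (clear)
  row 3: 0 empty cells -> FULL (clear)
  row 4: 0 empty cells -> FULL (clear)
  row 5: 1 empty cell -> not full
  row 6: 5 empty cells -> not full
Total rows cleared: 3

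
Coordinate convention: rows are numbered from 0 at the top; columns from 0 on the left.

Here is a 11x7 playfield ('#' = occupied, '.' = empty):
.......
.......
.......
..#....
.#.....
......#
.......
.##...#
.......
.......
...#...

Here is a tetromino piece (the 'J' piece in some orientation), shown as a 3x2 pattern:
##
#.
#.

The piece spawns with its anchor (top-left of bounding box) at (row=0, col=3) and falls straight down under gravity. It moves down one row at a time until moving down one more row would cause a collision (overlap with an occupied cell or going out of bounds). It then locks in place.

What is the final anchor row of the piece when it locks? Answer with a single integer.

Answer: 7

Derivation:
Spawn at (row=0, col=3). Try each row:
  row 0: fits
  row 1: fits
  row 2: fits
  row 3: fits
  row 4: fits
  row 5: fits
  row 6: fits
  row 7: fits
  row 8: blocked -> lock at row 7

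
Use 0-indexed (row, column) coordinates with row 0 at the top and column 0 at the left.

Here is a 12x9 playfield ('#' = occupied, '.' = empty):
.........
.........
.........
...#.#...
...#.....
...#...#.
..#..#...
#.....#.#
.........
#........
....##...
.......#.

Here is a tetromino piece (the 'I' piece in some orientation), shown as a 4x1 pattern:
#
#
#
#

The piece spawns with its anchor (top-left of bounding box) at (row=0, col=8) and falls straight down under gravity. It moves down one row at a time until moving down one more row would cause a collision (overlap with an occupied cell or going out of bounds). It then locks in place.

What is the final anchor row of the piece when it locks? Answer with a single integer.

Answer: 3

Derivation:
Spawn at (row=0, col=8). Try each row:
  row 0: fits
  row 1: fits
  row 2: fits
  row 3: fits
  row 4: blocked -> lock at row 3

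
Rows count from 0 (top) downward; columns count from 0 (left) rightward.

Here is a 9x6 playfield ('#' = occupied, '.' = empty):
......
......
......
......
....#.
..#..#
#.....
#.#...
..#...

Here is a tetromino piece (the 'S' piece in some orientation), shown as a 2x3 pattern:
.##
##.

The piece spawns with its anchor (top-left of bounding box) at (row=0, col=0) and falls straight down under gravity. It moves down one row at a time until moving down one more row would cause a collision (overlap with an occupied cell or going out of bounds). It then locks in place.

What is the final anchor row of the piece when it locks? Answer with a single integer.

Spawn at (row=0, col=0). Try each row:
  row 0: fits
  row 1: fits
  row 2: fits
  row 3: fits
  row 4: fits
  row 5: blocked -> lock at row 4

Answer: 4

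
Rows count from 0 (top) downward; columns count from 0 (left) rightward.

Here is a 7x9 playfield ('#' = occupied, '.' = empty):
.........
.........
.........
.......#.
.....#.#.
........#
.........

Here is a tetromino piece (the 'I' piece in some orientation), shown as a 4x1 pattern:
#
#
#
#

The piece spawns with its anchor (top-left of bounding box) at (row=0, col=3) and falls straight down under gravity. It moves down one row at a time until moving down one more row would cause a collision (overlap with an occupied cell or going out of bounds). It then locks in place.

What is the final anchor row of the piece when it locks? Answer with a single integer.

Spawn at (row=0, col=3). Try each row:
  row 0: fits
  row 1: fits
  row 2: fits
  row 3: fits
  row 4: blocked -> lock at row 3

Answer: 3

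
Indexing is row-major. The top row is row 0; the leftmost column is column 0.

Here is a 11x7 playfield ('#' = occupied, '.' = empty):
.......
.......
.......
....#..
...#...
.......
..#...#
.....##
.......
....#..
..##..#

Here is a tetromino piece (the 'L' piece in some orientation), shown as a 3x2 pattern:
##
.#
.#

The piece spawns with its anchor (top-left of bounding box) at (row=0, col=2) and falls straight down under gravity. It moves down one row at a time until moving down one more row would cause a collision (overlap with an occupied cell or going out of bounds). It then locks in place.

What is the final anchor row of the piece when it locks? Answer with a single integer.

Answer: 1

Derivation:
Spawn at (row=0, col=2). Try each row:
  row 0: fits
  row 1: fits
  row 2: blocked -> lock at row 1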